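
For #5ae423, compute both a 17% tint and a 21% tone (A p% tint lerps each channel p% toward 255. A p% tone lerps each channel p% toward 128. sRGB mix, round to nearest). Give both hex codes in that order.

#76e948, #62cf37

#5ae423 is rgb(90, 228, 35).
17% tint:
  R: 90 + 0.17×(255−90) = 90 + 28.05 = 118.05 → 118
  G: 228 + 4.59 = 232.59 → 233
  B: 35 + 37.4 = 72.4 → 72
  → #76e948
21% tone:
  R: 90 + 0.21×(128−90) = 90 + 7.98 = 97.98 → 98
  G: 228 − 21 = 207 → 207
  B: 35 + 19.53 = 54.53 → 55
  → #62cf37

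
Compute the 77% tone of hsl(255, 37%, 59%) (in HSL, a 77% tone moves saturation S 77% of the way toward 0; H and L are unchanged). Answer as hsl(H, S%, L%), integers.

S moves 77% from 37 toward 0: 37 − 28.49 = 8.51 → 9.
H and L are unchanged.

hsl(255, 9%, 59%)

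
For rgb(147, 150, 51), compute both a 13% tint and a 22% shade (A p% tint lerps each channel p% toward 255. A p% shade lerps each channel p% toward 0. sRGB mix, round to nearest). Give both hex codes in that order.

13% tint:
  R: 147 + 14.04 = 161.04 → 161
  G: 150 + 0.13×(255−150) = 150 + 13.65 = 163.65 → 164
  B: 51 + 0.13×(255−51) = 51 + 26.52 = 77.52 → 78
  → #a1a44e
22% shade:
  R: 147 − 32.34 = 114.66 → 115
  G: 150 + 0.22×(0−150) = 150 − 33 = 117 → 117
  B: 51 + 0.22×(0−51) = 51 − 11.22 = 39.78 → 40
  → #737528

#a1a44e, #737528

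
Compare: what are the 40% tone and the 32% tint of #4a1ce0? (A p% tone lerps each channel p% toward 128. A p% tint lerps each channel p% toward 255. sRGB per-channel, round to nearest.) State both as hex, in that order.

#6044ba, #8465ea

#4a1ce0 is rgb(74, 28, 224).
40% tone:
  R: 74 + 0.4×(128−74) = 74 + 21.6 = 95.6 → 96
  G: 28 + 40 = 68 → 68
  B: 224 + 0.4×(128−224) = 224 − 38.4 = 185.6 → 186
  → #6044ba
32% tint:
  R: 74 + 57.92 = 131.92 → 132
  G: 28 + 0.32×(255−28) = 28 + 72.64 = 100.64 → 101
  B: 224 + 9.92 = 233.92 → 234
  → #8465ea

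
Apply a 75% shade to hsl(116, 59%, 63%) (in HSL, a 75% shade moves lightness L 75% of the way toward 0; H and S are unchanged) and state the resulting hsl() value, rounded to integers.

hsl(116, 59%, 16%)

L moves 75% from 63 toward 0: 63 − 47.25 = 15.75 → 16.
H and S are unchanged.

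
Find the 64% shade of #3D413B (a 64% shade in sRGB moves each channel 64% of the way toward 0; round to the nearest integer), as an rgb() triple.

rgb(22, 23, 21)

#3D413B is rgb(61, 65, 59).
A 64% shade moves each channel 64% toward 0:
  R: 61 − 39.04 = 21.96 → 22
  G: 65 − 41.6 = 23.4 → 23
  B: 59 + 0.64×(0−59) = 59 − 37.76 = 21.24 → 21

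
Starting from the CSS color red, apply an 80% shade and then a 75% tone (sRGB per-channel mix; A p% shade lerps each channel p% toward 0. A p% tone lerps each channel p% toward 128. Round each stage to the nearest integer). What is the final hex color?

CSS red is rgb(255, 0, 0).
An 80% shade moves each channel 80% toward 0:
  R: 255 − 204 = 51 → 51
  G: 0 + 0 = 0 → 0
  B: 0 + 0 = 0 → 0
After the shade: rgb(51, 0, 0) = #330000.
Lerp each channel 75% toward 128:
  R: 51 + 0.75×(128−51) = 51 + 57.75 = 108.75 → 109
  G: 0 + 96 = 96 → 96
  B: 0 + 96 = 96 → 96
rgb(109, 96, 96) = #6d6060.

#6d6060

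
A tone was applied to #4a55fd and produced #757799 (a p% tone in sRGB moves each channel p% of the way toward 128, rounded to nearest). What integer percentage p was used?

80%

#4a55fd is rgb(74, 85, 253); #757799 is rgb(117, 119, 153).
On the B channel (widest range): 153 ≈ 253 + (p/100)(128 − 253), so p ≈ 100×(153 − 253)/(128 − 253) = -10000/-125 = 80.00.
p = 80 reproduces all three channels after rounding.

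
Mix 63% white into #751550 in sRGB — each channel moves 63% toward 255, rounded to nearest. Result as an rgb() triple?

rgb(204, 168, 190)

#751550 is rgb(117, 21, 80).
A 63% tint moves each channel 63% toward 255:
  R: 117 + 0.63×(255−117) = 117 + 86.94 = 203.94 → 204
  G: 21 + 147.42 = 168.42 → 168
  B: 80 + 110.25 = 190.25 → 190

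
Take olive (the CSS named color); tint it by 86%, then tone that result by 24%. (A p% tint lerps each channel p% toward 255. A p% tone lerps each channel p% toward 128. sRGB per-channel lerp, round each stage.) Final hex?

CSS olive is rgb(128, 128, 0).
Per channel, c → c + 0.86(255 − c):
  R: 128 + 0.86×(255−128) = 128 + 109.22 = 237.22 → 237
  G: 128 + 0.86×(255−128) = 128 + 109.22 = 237.22 → 237
  B: 0 + 219.3 = 219.3 → 219
After the tint: rgb(237, 237, 219) = #ededdb.
A 24% tone moves each channel 24% toward 128:
  R: 237 − 26.16 = 210.84 → 211
  G: 237 + 0.24×(128−237) = 237 − 26.16 = 210.84 → 211
  B: 219 + 0.24×(128−219) = 219 − 21.84 = 197.16 → 197
rgb(211, 211, 197) = #d3d3c5.

#d3d3c5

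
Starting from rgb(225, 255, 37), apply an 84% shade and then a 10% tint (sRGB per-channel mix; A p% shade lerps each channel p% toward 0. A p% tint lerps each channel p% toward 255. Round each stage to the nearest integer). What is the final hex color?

#3A3E1F

Lerp each channel 84% toward 0:
  R: 225 − 189 = 36 → 36
  G: 255 − 214.2 = 40.8 → 41
  B: 37 + 0.84×(0−37) = 37 − 31.08 = 5.92 → 6
After the shade: rgb(36, 41, 6) = #242906.
A 10% tint moves each channel 10% toward 255:
  R: 36 + 21.9 = 57.9 → 58
  G: 41 + 21.4 = 62.4 → 62
  B: 6 + 0.1×(255−6) = 6 + 24.9 = 30.9 → 31
rgb(58, 62, 31) = #3A3E1F.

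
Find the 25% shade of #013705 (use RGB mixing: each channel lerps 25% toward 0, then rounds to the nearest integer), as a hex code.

#013705 is rgb(1, 55, 5).
A 25% shade moves each channel 25% toward 0:
  R: 1 + 0.25×(0−1) = 1 − 0.25 = 0.75 → 1
  G: 55 − 13.75 = 41.25 → 41
  B: 5 + 0.25×(0−5) = 5 − 1.25 = 3.75 → 4
rgb(1, 41, 4) = #012904.

#012904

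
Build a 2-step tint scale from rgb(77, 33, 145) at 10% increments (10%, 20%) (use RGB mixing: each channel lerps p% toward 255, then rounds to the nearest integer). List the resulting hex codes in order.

#5F379C, #714DA7

10%: (77 + 17.8 = 94.8→95, 33 + 22.2 = 55.2→55, 145 + 11 = 156→156) → #5F379C
20%: (77 + 35.6 = 112.6→113, 33 + 44.4 = 77.4→77, 145 + 22 = 167→167) → #714DA7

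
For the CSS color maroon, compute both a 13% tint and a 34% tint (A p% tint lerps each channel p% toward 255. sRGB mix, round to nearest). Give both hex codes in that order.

CSS maroon is rgb(128, 0, 0).
13% tint:
  R: 128 + 0.13×(255−128) = 128 + 16.51 = 144.51 → 145
  G: 0 + 0.13×(255−0) = 0 + 33.15 = 33.15 → 33
  B: 0 + 0.13×(255−0) = 0 + 33.15 = 33.15 → 33
  → #912121
34% tint:
  R: 128 + 43.18 = 171.18 → 171
  G: 0 + 0.34×(255−0) = 0 + 86.7 = 86.7 → 87
  B: 0 + 86.7 = 86.7 → 87
  → #ab5757

#912121, #ab5757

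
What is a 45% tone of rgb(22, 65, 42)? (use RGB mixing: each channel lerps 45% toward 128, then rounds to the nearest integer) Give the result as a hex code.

Per channel, c → c + 0.45(128 − c):
  R: 22 + 47.7 = 69.7 → 70
  G: 65 + 28.35 = 93.35 → 93
  B: 42 + 38.7 = 80.7 → 81
rgb(70, 93, 81) = #465d51.

#465d51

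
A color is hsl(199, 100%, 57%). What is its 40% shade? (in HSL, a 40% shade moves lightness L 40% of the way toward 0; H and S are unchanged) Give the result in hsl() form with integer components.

hsl(199, 100%, 34%)

L moves 40% from 57 toward 0: 57 − 22.8 = 34.2 → 34.
H and S are unchanged.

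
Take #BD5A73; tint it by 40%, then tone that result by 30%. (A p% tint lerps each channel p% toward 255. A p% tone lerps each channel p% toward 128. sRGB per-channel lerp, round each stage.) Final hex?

#BD949E

#BD5A73 is rgb(189, 90, 115).
Lerp each channel 40% toward 255:
  R: 189 + 0.4×(255−189) = 189 + 26.4 = 215.4 → 215
  G: 90 + 0.4×(255−90) = 90 + 66 = 156 → 156
  B: 115 + 0.4×(255−115) = 115 + 56 = 171 → 171
After the tint: rgb(215, 156, 171) = #D79CAB.
Lerp each channel 30% toward 128:
  R: 215 + 0.3×(128−215) = 215 − 26.1 = 188.9 → 189
  G: 156 + 0.3×(128−156) = 156 − 8.4 = 147.6 → 148
  B: 171 + 0.3×(128−171) = 171 − 12.9 = 158.1 → 158
rgb(189, 148, 158) = #BD949E.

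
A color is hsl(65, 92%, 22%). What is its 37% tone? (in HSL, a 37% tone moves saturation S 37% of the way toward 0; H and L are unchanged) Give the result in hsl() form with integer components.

S moves 37% from 92 toward 0: 92 − 34.04 = 57.96 → 58.
H and L are unchanged.

hsl(65, 58%, 22%)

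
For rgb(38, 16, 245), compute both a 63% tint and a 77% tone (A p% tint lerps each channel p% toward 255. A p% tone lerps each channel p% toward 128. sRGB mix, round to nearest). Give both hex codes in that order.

#AFA7FB, #6B669B

63% tint:
  R: 38 + 136.71 = 174.71 → 175
  G: 16 + 0.63×(255−16) = 16 + 150.57 = 166.57 → 167
  B: 245 + 6.3 = 251.3 → 251
  → #AFA7FB
77% tone:
  R: 38 + 0.77×(128−38) = 38 + 69.3 = 107.3 → 107
  G: 16 + 0.77×(128−16) = 16 + 86.24 = 102.24 → 102
  B: 245 − 90.09 = 154.91 → 155
  → #6B669B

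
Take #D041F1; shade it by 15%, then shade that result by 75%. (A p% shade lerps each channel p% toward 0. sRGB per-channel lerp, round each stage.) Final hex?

#D041F1 is rgb(208, 65, 241).
Per channel, c → c + 0.15(0 − c):
  R: 208 − 31.2 = 176.8 → 177
  G: 65 − 9.75 = 55.25 → 55
  B: 241 − 36.15 = 204.85 → 205
After the shade: rgb(177, 55, 205) = #B137CD.
A 75% shade moves each channel 75% toward 0:
  R: 177 + 0.75×(0−177) = 177 − 132.75 = 44.25 → 44
  G: 55 + 0.75×(0−55) = 55 − 41.25 = 13.75 → 14
  B: 205 + 0.75×(0−205) = 205 − 153.75 = 51.25 → 51
rgb(44, 14, 51) = #2C0E33.

#2C0E33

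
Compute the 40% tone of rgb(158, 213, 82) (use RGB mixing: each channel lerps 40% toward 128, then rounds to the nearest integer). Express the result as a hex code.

Lerp each channel 40% toward 128:
  R: 158 − 12 = 146 → 146
  G: 213 + 0.4×(128−213) = 213 − 34 = 179 → 179
  B: 82 + 0.4×(128−82) = 82 + 18.4 = 100.4 → 100
rgb(146, 179, 100) = #92B364.

#92B364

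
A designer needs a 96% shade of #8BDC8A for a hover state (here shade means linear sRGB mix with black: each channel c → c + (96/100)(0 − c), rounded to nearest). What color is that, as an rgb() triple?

#8BDC8A is rgb(139, 220, 138).
Lerp each channel 96% toward 0:
  R: 139 − 133.44 = 5.56 → 6
  G: 220 − 211.2 = 8.8 → 9
  B: 138 + 0.96×(0−138) = 138 − 132.48 = 5.52 → 6

rgb(6, 9, 6)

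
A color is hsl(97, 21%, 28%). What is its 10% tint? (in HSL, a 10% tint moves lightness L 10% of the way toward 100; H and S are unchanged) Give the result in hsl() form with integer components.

hsl(97, 21%, 35%)

L moves 10% from 28 toward 100: 28 + 7.2 = 35.2 → 35.
H and S are unchanged.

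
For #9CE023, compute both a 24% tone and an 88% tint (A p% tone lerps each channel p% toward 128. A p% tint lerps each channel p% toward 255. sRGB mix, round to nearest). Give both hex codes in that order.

#95C939, #F3FBE5

#9CE023 is rgb(156, 224, 35).
24% tone:
  R: 156 + 0.24×(128−156) = 156 − 6.72 = 149.28 → 149
  G: 224 + 0.24×(128−224) = 224 − 23.04 = 200.96 → 201
  B: 35 + 22.32 = 57.32 → 57
  → #95C939
88% tint:
  R: 156 + 87.12 = 243.12 → 243
  G: 224 + 0.88×(255−224) = 224 + 27.28 = 251.28 → 251
  B: 35 + 193.6 = 228.6 → 229
  → #F3FBE5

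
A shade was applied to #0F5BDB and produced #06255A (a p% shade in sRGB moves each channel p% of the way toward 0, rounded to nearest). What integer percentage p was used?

59%

#0F5BDB is rgb(15, 91, 219); #06255A is rgb(6, 37, 90).
On the B channel (widest range): 90 ≈ 219 + (p/100)(0 − 219), so p ≈ 100×(90 − 219)/(0 − 219) = -12900/-219 = 58.90.
p = 59 reproduces all three channels after rounding.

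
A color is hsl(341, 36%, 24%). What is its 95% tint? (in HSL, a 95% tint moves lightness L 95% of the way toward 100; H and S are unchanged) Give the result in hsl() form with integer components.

L moves 95% from 24 toward 100: 24 + 72.2 = 96.2 → 96.
H and S are unchanged.

hsl(341, 36%, 96%)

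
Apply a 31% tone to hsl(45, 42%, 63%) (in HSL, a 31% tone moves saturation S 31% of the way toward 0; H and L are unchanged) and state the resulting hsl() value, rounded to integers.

S moves 31% from 42 toward 0: 42 − 13.02 = 28.98 → 29.
H and L are unchanged.

hsl(45, 29%, 63%)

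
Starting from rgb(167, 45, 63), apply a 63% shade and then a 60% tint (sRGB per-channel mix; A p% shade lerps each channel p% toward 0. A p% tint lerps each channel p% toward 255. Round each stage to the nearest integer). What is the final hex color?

Per channel, c → c + 0.63(0 − c):
  R: 167 + 0.63×(0−167) = 167 − 105.21 = 61.79 → 62
  G: 45 + 0.63×(0−45) = 45 − 28.35 = 16.65 → 17
  B: 63 + 0.63×(0−63) = 63 − 39.69 = 23.31 → 23
After the shade: rgb(62, 17, 23) = #3e1117.
Per channel, c → c + 0.6(255 − c):
  R: 62 + 115.8 = 177.8 → 178
  G: 17 + 0.6×(255−17) = 17 + 142.8 = 159.8 → 160
  B: 23 + 139.2 = 162.2 → 162
rgb(178, 160, 162) = #b2a0a2.

#b2a0a2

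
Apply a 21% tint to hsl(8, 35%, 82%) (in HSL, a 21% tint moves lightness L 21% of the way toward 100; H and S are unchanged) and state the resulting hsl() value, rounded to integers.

hsl(8, 35%, 86%)

L moves 21% from 82 toward 100: 82 + 3.78 = 85.78 → 86.
H and S are unchanged.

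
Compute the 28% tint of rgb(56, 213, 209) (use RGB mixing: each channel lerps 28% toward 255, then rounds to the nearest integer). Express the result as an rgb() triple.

Lerp each channel 28% toward 255:
  R: 56 + 55.72 = 111.72 → 112
  G: 213 + 11.76 = 224.76 → 225
  B: 209 + 0.28×(255−209) = 209 + 12.88 = 221.88 → 222

rgb(112, 225, 222)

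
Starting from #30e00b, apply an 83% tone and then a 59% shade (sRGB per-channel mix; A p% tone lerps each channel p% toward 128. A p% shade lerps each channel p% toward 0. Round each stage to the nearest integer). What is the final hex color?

#2f3b2c

#30e00b is rgb(48, 224, 11).
Lerp each channel 83% toward 128:
  R: 48 + 0.83×(128−48) = 48 + 66.4 = 114.4 → 114
  G: 224 − 79.68 = 144.32 → 144
  B: 11 + 0.83×(128−11) = 11 + 97.11 = 108.11 → 108
After the tone: rgb(114, 144, 108) = #72906c.
Lerp each channel 59% toward 0:
  R: 114 − 67.26 = 46.74 → 47
  G: 144 − 84.96 = 59.04 → 59
  B: 108 + 0.59×(0−108) = 108 − 63.72 = 44.28 → 44
rgb(47, 59, 44) = #2f3b2c.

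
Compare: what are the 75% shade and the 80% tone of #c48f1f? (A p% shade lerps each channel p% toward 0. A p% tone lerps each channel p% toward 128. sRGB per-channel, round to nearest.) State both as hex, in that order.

#c48f1f is rgb(196, 143, 31).
75% shade:
  R: 196 + 0.75×(0−196) = 196 − 147 = 49 → 49
  G: 143 + 0.75×(0−143) = 143 − 107.25 = 35.75 → 36
  B: 31 + 0.75×(0−31) = 31 − 23.25 = 7.75 → 8
  → #312408
80% tone:
  R: 196 + 0.8×(128−196) = 196 − 54.4 = 141.6 → 142
  G: 143 − 12 = 131 → 131
  B: 31 + 77.6 = 108.6 → 109
  → #8e836d

#312408, #8e836d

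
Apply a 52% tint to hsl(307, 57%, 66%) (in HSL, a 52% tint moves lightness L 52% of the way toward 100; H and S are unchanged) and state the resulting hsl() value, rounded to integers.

L moves 52% from 66 toward 100: 66 + 17.68 = 83.68 → 84.
H and S are unchanged.

hsl(307, 57%, 84%)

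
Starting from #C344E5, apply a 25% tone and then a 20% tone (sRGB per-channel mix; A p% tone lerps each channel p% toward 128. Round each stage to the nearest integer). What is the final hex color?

#C344E5 is rgb(195, 68, 229).
A 25% tone moves each channel 25% toward 128:
  R: 195 + 0.25×(128−195) = 195 − 16.75 = 178.25 → 178
  G: 68 + 15 = 83 → 83
  B: 229 + 0.25×(128−229) = 229 − 25.25 = 203.75 → 204
After the tone: rgb(178, 83, 204) = #B253CC.
Lerp each channel 20% toward 128:
  R: 178 + 0.2×(128−178) = 178 − 10 = 168 → 168
  G: 83 + 0.2×(128−83) = 83 + 9 = 92 → 92
  B: 204 − 15.2 = 188.8 → 189
rgb(168, 92, 189) = #A85CBD.

#A85CBD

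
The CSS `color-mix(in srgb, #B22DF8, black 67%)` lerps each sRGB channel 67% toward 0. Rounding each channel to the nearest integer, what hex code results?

#B22DF8 is rgb(178, 45, 248).
A 67% shade moves each channel 67% toward 0:
  R: 178 − 119.26 = 58.74 → 59
  G: 45 − 30.15 = 14.85 → 15
  B: 248 + 0.67×(0−248) = 248 − 166.16 = 81.84 → 82
rgb(59, 15, 82) = #3B0F52.

#3B0F52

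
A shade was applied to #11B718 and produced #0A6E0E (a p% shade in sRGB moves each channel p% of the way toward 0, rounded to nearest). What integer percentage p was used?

40%

#11B718 is rgb(17, 183, 24); #0A6E0E is rgb(10, 110, 14).
On the G channel (widest range): 110 ≈ 183 + (p/100)(0 − 183), so p ≈ 100×(110 − 183)/(0 − 183) = -7300/-183 = 39.89.
p = 40 reproduces all three channels after rounding.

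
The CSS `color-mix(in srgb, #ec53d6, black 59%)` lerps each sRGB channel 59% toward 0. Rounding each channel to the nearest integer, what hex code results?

#612258

#ec53d6 is rgb(236, 83, 214).
Lerp each channel 59% toward 0:
  R: 236 + 0.59×(0−236) = 236 − 139.24 = 96.76 → 97
  G: 83 + 0.59×(0−83) = 83 − 48.97 = 34.03 → 34
  B: 214 + 0.59×(0−214) = 214 − 126.26 = 87.74 → 88
rgb(97, 34, 88) = #612258.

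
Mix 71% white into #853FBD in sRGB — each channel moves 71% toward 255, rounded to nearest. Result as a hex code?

#853FBD is rgb(133, 63, 189).
Per channel, c → c + 0.71(255 − c):
  R: 133 + 0.71×(255−133) = 133 + 86.62 = 219.62 → 220
  G: 63 + 0.71×(255−63) = 63 + 136.32 = 199.32 → 199
  B: 189 + 46.86 = 235.86 → 236
rgb(220, 199, 236) = #DCC7EC.

#DCC7EC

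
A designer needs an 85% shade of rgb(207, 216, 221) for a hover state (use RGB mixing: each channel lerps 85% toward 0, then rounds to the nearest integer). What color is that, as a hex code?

#1f2021

Lerp each channel 85% toward 0:
  R: 207 + 0.85×(0−207) = 207 − 175.95 = 31.05 → 31
  G: 216 + 0.85×(0−216) = 216 − 183.6 = 32.4 → 32
  B: 221 − 187.85 = 33.15 → 33
rgb(31, 32, 33) = #1f2021.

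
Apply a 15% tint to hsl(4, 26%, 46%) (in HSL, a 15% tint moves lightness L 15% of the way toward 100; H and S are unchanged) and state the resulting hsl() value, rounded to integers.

hsl(4, 26%, 54%)

L moves 15% from 46 toward 100: 46 + 8.1 = 54.1 → 54.
H and S are unchanged.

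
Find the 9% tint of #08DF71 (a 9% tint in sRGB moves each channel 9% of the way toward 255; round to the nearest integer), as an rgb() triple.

#08DF71 is rgb(8, 223, 113).
Lerp each channel 9% toward 255:
  R: 8 + 0.09×(255−8) = 8 + 22.23 = 30.23 → 30
  G: 223 + 0.09×(255−223) = 223 + 2.88 = 225.88 → 226
  B: 113 + 0.09×(255−113) = 113 + 12.78 = 125.78 → 126

rgb(30, 226, 126)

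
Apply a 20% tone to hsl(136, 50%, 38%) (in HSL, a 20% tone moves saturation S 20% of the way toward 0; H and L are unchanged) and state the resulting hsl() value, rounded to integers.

hsl(136, 40%, 38%)

S moves 20% from 50 toward 0: 50 − 10 = 40 → 40.
H and L are unchanged.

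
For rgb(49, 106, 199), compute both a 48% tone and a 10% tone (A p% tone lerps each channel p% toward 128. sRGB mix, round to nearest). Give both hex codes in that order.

#5775a5, #396cc0

48% tone:
  R: 49 + 37.92 = 86.92 → 87
  G: 106 + 10.56 = 116.56 → 117
  B: 199 − 34.08 = 164.92 → 165
  → #5775a5
10% tone:
  R: 49 + 0.1×(128−49) = 49 + 7.9 = 56.9 → 57
  G: 106 + 0.1×(128−106) = 106 + 2.2 = 108.2 → 108
  B: 199 + 0.1×(128−199) = 199 − 7.1 = 191.9 → 192
  → #396cc0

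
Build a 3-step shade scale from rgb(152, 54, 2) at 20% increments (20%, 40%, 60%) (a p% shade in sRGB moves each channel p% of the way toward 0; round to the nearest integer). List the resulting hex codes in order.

#7A2B02, #5B2001, #3D1601

20%: (152 − 30.4 = 121.6→122, 54 − 10.8 = 43.2→43, 2→2) → #7A2B02
40%: (152 − 60.8 = 91.2→91, 54 − 21.6 = 32.4→32, 2 − 0.8 = 1.2→1) → #5B2001
60%: (152 − 91.2 = 60.8→61, 54 − 32.4 = 21.6→22, 2 − 1.2 = 0.8→1) → #3D1601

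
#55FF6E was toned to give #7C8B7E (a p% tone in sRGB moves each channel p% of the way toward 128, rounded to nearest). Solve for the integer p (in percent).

91%

#55FF6E is rgb(85, 255, 110); #7C8B7E is rgb(124, 139, 126).
On the G channel (widest range): 139 ≈ 255 + (p/100)(128 − 255), so p ≈ 100×(139 − 255)/(128 − 255) = -11600/-127 = 91.34.
p = 91 reproduces all three channels after rounding.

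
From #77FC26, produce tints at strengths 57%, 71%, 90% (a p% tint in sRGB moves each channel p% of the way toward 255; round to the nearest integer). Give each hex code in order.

#C5FEA2, #D8FEC0, #F1FFE9

#77FC26 is rgb(119, 252, 38).
57%: (119 + 77.52 = 196.52→197, 252 + 1.71 = 253.71→254, 38 + 123.69 = 161.69→162) → #C5FEA2
71%: (119 + 96.56 = 215.56→216, 252 + 2.13 = 254.13→254, 38 + 154.07 = 192.07→192) → #D8FEC0
90%: (119 + 122.4 = 241.4→241, 252 + 2.7 = 254.7→255, 38 + 195.3 = 233.3→233) → #F1FFE9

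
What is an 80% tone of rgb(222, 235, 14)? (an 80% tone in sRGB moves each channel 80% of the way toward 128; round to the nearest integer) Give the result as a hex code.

#939569

Lerp each channel 80% toward 128:
  R: 222 − 75.2 = 146.8 → 147
  G: 235 − 85.6 = 149.4 → 149
  B: 14 + 91.2 = 105.2 → 105
rgb(147, 149, 105) = #939569.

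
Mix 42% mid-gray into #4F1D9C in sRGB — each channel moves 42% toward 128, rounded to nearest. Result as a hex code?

#644790

#4F1D9C is rgb(79, 29, 156).
A 42% tone moves each channel 42% toward 128:
  R: 79 + 0.42×(128−79) = 79 + 20.58 = 99.58 → 100
  G: 29 + 0.42×(128−29) = 29 + 41.58 = 70.58 → 71
  B: 156 + 0.42×(128−156) = 156 − 11.76 = 144.24 → 144
rgb(100, 71, 144) = #644790.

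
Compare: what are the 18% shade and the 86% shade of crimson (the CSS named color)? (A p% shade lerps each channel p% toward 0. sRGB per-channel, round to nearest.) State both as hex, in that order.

#b41031, #1f0308

CSS crimson is rgb(220, 20, 60).
18% shade:
  R: 220 − 39.6 = 180.4 → 180
  G: 20 − 3.6 = 16.4 → 16
  B: 60 + 0.18×(0−60) = 60 − 10.8 = 49.2 → 49
  → #b41031
86% shade:
  R: 220 + 0.86×(0−220) = 220 − 189.2 = 30.8 → 31
  G: 20 + 0.86×(0−20) = 20 − 17.2 = 2.8 → 3
  B: 60 − 51.6 = 8.4 → 8
  → #1f0308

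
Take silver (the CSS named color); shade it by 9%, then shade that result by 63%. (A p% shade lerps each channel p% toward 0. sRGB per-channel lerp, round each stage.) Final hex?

CSS silver is rgb(192, 192, 192).
Per channel, c → c + 0.09(0 − c):
  R: 192 + 0.09×(0−192) = 192 − 17.28 = 174.72 → 175
  G: 192 + 0.09×(0−192) = 192 − 17.28 = 174.72 → 175
  B: 192 + 0.09×(0−192) = 192 − 17.28 = 174.72 → 175
After the shade: rgb(175, 175, 175) = #AFAFAF.
Per channel, c → c + 0.63(0 − c):
  R: 175 − 110.25 = 64.75 → 65
  G: 175 + 0.63×(0−175) = 175 − 110.25 = 64.75 → 65
  B: 175 + 0.63×(0−175) = 175 − 110.25 = 64.75 → 65
rgb(65, 65, 65) = #414141.

#414141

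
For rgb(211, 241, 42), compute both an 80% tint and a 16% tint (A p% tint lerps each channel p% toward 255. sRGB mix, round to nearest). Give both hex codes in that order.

#f6fcd4, #daf34c

80% tint:
  R: 211 + 35.2 = 246.2 → 246
  G: 241 + 11.2 = 252.2 → 252
  B: 42 + 0.8×(255−42) = 42 + 170.4 = 212.4 → 212
  → #f6fcd4
16% tint:
  R: 211 + 0.16×(255−211) = 211 + 7.04 = 218.04 → 218
  G: 241 + 2.24 = 243.24 → 243
  B: 42 + 0.16×(255−42) = 42 + 34.08 = 76.08 → 76
  → #daf34c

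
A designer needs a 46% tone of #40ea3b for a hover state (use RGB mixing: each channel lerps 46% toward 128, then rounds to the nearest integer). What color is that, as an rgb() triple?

#40ea3b is rgb(64, 234, 59).
Per channel, c → c + 0.46(128 − c):
  R: 64 + 29.44 = 93.44 → 93
  G: 234 + 0.46×(128−234) = 234 − 48.76 = 185.24 → 185
  B: 59 + 0.46×(128−59) = 59 + 31.74 = 90.74 → 91

rgb(93, 185, 91)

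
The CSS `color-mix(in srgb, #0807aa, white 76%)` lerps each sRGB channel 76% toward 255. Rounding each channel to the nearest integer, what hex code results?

#0807aa is rgb(8, 7, 170).
A 76% tint moves each channel 76% toward 255:
  R: 8 + 187.72 = 195.72 → 196
  G: 7 + 0.76×(255−7) = 7 + 188.48 = 195.48 → 195
  B: 170 + 64.6 = 234.6 → 235
rgb(196, 195, 235) = #c4c3eb.

#c4c3eb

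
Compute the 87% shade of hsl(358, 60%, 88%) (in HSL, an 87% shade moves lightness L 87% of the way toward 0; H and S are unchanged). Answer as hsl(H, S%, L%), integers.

L moves 87% from 88 toward 0: 88 − 76.56 = 11.44 → 11.
H and S are unchanged.

hsl(358, 60%, 11%)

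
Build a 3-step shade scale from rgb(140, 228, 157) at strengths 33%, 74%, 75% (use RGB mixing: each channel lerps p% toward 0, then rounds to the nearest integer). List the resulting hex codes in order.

33%: (140 − 46.2 = 93.8→94, 228 − 75.24 = 152.76→153, 157 − 51.81 = 105.19→105) → #5e9969
74%: (140 − 103.6 = 36.4→36, 228 − 168.72 = 59.28→59, 157 − 116.18 = 40.82→41) → #243b29
75%: (140 − 105 = 35→35, 228 − 171 = 57→57, 157 − 117.75 = 39.25→39) → #233927

#5e9969, #243b29, #233927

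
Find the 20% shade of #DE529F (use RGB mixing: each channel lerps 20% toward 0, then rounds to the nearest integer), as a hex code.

#B2427F

#DE529F is rgb(222, 82, 159).
Per channel, c → c + 0.2(0 − c):
  R: 222 + 0.2×(0−222) = 222 − 44.4 = 177.6 → 178
  G: 82 + 0.2×(0−82) = 82 − 16.4 = 65.6 → 66
  B: 159 + 0.2×(0−159) = 159 − 31.8 = 127.2 → 127
rgb(178, 66, 127) = #B2427F.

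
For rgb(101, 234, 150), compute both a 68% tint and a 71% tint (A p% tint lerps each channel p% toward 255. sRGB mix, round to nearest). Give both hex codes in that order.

#CEF8DD, #D2F9E1

68% tint:
  R: 101 + 0.68×(255−101) = 101 + 104.72 = 205.72 → 206
  G: 234 + 0.68×(255−234) = 234 + 14.28 = 248.28 → 248
  B: 150 + 71.4 = 221.4 → 221
  → #CEF8DD
71% tint:
  R: 101 + 0.71×(255−101) = 101 + 109.34 = 210.34 → 210
  G: 234 + 14.91 = 248.91 → 249
  B: 150 + 0.71×(255−150) = 150 + 74.55 = 224.55 → 225
  → #D2F9E1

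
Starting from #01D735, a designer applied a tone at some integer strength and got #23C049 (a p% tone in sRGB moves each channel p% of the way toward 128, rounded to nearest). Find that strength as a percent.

27%

#01D735 is rgb(1, 215, 53); #23C049 is rgb(35, 192, 73).
On the R channel (widest range): 35 ≈ 1 + (p/100)(128 − 1), so p ≈ 100×(35 − 1)/(128 − 1) = 3400/127 = 26.77.
p = 27 reproduces all three channels after rounding.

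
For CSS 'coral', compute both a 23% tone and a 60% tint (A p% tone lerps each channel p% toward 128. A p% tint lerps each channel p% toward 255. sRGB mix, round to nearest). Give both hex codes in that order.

CSS coral is rgb(255, 127, 80).
23% tone:
  R: 255 − 29.21 = 225.79 → 226
  G: 127 + 0.23×(128−127) = 127 + 0.23 = 127.23 → 127
  B: 80 + 11.04 = 91.04 → 91
  → #e27f5b
60% tint:
  R: 255 + 0.6×(255−255) = 255 + 0 = 255 → 255
  G: 127 + 0.6×(255−127) = 127 + 76.8 = 203.8 → 204
  B: 80 + 0.6×(255−80) = 80 + 105 = 185 → 185
  → #ffccb9

#e27f5b, #ffccb9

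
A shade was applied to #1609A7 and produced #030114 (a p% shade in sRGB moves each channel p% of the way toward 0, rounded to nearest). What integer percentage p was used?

88%

#1609A7 is rgb(22, 9, 167); #030114 is rgb(3, 1, 20).
On the B channel (widest range): 20 ≈ 167 + (p/100)(0 − 167), so p ≈ 100×(20 − 167)/(0 − 167) = -14700/-167 = 88.02.
p = 88 reproduces all three channels after rounding.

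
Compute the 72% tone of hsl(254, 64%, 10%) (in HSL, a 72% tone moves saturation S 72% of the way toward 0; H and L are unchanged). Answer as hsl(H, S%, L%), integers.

hsl(254, 18%, 10%)

S moves 72% from 64 toward 0: 64 − 46.08 = 17.92 → 18.
H and L are unchanged.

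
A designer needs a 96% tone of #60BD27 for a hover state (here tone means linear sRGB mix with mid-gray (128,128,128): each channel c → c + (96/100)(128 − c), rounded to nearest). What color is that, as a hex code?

#7F827C

#60BD27 is rgb(96, 189, 39).
A 96% tone moves each channel 96% toward 128:
  R: 96 + 30.72 = 126.72 → 127
  G: 189 − 58.56 = 130.44 → 130
  B: 39 + 0.96×(128−39) = 39 + 85.44 = 124.44 → 124
rgb(127, 130, 124) = #7F827C.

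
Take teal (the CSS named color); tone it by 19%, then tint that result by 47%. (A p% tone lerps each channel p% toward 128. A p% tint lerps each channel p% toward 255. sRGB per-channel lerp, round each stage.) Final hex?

CSS teal is rgb(0, 128, 128).
Per channel, c → c + 0.19(128 − c):
  R: 0 + 24.32 = 24.32 → 24
  G: 128 + 0 = 128 → 128
  B: 128 + 0.19×(128−128) = 128 + 0 = 128 → 128
After the tone: rgb(24, 128, 128) = #188080.
Per channel, c → c + 0.47(255 − c):
  R: 24 + 0.47×(255−24) = 24 + 108.57 = 132.57 → 133
  G: 128 + 59.69 = 187.69 → 188
  B: 128 + 0.47×(255−128) = 128 + 59.69 = 187.69 → 188
rgb(133, 188, 188) = #85BCBC.

#85BCBC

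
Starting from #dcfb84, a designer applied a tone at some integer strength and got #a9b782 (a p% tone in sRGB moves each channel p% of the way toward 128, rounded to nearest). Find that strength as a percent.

#dcfb84 is rgb(220, 251, 132); #a9b782 is rgb(169, 183, 130).
On the G channel (widest range): 183 ≈ 251 + (p/100)(128 − 251), so p ≈ 100×(183 − 251)/(128 − 251) = -6800/-123 = 55.28.
p = 55 reproduces all three channels after rounding.

55%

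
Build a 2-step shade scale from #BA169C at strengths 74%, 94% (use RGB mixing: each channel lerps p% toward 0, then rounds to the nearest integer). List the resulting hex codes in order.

#BA169C is rgb(186, 22, 156).
74%: (186 − 137.64 = 48.36→48, 22 − 16.28 = 5.72→6, 156 − 115.44 = 40.56→41) → #300629
94%: (186 − 174.84 = 11.16→11, 22 − 20.68 = 1.32→1, 156 − 146.64 = 9.36→9) → #0B0109

#300629, #0B0109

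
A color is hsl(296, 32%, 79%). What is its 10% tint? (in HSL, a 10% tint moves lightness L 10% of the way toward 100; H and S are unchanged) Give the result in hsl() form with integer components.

hsl(296, 32%, 81%)

L moves 10% from 79 toward 100: 79 + 2.1 = 81.1 → 81.
H and S are unchanged.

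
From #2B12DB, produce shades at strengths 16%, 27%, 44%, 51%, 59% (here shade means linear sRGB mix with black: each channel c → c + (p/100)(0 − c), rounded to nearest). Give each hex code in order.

#2B12DB is rgb(43, 18, 219).
16%: (43 − 6.88 = 36.12→36, 18 − 2.88 = 15.12→15, 219 − 35.04 = 183.96→184) → #240FB8
27%: (43 − 11.61 = 31.39→31, 18 − 4.86 = 13.14→13, 219 − 59.13 = 159.87→160) → #1F0DA0
44%: (43 − 18.92 = 24.08→24, 18 − 7.92 = 10.08→10, 219 − 96.36 = 122.64→123) → #180A7B
51%: (43 − 21.93 = 21.07→21, 18 − 9.18 = 8.82→9, 219 − 111.69 = 107.31→107) → #15096B
59%: (43 − 25.37 = 17.63→18, 18 − 10.62 = 7.38→7, 219 − 129.21 = 89.79→90) → #12075A

#240FB8, #1F0DA0, #180A7B, #15096B, #12075A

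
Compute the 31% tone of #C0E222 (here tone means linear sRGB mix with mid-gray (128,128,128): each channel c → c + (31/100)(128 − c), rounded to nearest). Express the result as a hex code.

#ACC43F

#C0E222 is rgb(192, 226, 34).
Per channel, c → c + 0.31(128 − c):
  R: 192 + 0.31×(128−192) = 192 − 19.84 = 172.16 → 172
  G: 226 − 30.38 = 195.62 → 196
  B: 34 + 29.14 = 63.14 → 63
rgb(172, 196, 63) = #ACC43F.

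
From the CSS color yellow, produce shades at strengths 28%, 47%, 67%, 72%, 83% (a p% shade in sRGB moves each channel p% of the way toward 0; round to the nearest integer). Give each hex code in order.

#B8B800, #878700, #545400, #474700, #2B2B00

CSS yellow is rgb(255, 255, 0).
28%: (255 − 71.4 = 183.6→184, 255 − 71.4 = 183.6→184, 0→0) → #B8B800
47%: (255 − 119.85 = 135.15→135, 255 − 119.85 = 135.15→135, 0→0) → #878700
67%: (255 − 170.85 = 84.15→84, 255 − 170.85 = 84.15→84, 0→0) → #545400
72%: (255 − 183.6 = 71.4→71, 255 − 183.6 = 71.4→71, 0→0) → #474700
83%: (255 − 211.65 = 43.35→43, 255 − 211.65 = 43.35→43, 0→0) → #2B2B00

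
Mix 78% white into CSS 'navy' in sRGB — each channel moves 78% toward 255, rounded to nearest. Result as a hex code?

#c7c7e3

CSS navy is rgb(0, 0, 128).
Lerp each channel 78% toward 255:
  R: 0 + 198.9 = 198.9 → 199
  G: 0 + 0.78×(255−0) = 0 + 198.9 = 198.9 → 199
  B: 128 + 0.78×(255−128) = 128 + 99.06 = 227.06 → 227
rgb(199, 199, 227) = #c7c7e3.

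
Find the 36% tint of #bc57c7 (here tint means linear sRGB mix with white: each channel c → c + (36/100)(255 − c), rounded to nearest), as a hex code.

#d493db

#bc57c7 is rgb(188, 87, 199).
A 36% tint moves each channel 36% toward 255:
  R: 188 + 0.36×(255−188) = 188 + 24.12 = 212.12 → 212
  G: 87 + 0.36×(255−87) = 87 + 60.48 = 147.48 → 147
  B: 199 + 0.36×(255−199) = 199 + 20.16 = 219.16 → 219
rgb(212, 147, 219) = #d493db.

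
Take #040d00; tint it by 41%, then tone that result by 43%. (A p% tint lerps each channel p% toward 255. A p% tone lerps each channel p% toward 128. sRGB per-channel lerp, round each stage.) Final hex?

#040d00 is rgb(4, 13, 0).
Per channel, c → c + 0.41(255 − c):
  R: 4 + 102.91 = 106.91 → 107
  G: 13 + 0.41×(255−13) = 13 + 99.22 = 112.22 → 112
  B: 0 + 104.55 = 104.55 → 105
After the tint: rgb(107, 112, 105) = #6b7069.
Per channel, c → c + 0.43(128 − c):
  R: 107 + 0.43×(128−107) = 107 + 9.03 = 116.03 → 116
  G: 112 + 0.43×(128−112) = 112 + 6.88 = 118.88 → 119
  B: 105 + 9.89 = 114.89 → 115
rgb(116, 119, 115) = #747773.

#747773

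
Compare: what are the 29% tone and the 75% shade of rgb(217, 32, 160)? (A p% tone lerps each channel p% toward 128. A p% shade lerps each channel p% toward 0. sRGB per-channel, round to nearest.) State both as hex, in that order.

29% tone:
  R: 217 + 0.29×(128−217) = 217 − 25.81 = 191.19 → 191
  G: 32 + 0.29×(128−32) = 32 + 27.84 = 59.84 → 60
  B: 160 + 0.29×(128−160) = 160 − 9.28 = 150.72 → 151
  → #BF3C97
75% shade:
  R: 217 + 0.75×(0−217) = 217 − 162.75 = 54.25 → 54
  G: 32 + 0.75×(0−32) = 32 − 24 = 8 → 8
  B: 160 + 0.75×(0−160) = 160 − 120 = 40 → 40
  → #360828

#BF3C97, #360828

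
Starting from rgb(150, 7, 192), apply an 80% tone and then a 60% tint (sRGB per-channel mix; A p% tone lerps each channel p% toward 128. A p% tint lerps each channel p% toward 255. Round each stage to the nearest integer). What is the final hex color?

Per channel, c → c + 0.8(128 − c):
  R: 150 + 0.8×(128−150) = 150 − 17.6 = 132.4 → 132
  G: 7 + 0.8×(128−7) = 7 + 96.8 = 103.8 → 104
  B: 192 − 51.2 = 140.8 → 141
After the tone: rgb(132, 104, 141) = #84688d.
A 60% tint moves each channel 60% toward 255:
  R: 132 + 0.6×(255−132) = 132 + 73.8 = 205.8 → 206
  G: 104 + 90.6 = 194.6 → 195
  B: 141 + 0.6×(255−141) = 141 + 68.4 = 209.4 → 209
rgb(206, 195, 209) = #cec3d1.

#cec3d1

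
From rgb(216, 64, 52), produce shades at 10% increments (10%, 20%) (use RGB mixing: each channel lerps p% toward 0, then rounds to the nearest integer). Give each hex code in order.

10%: (216 − 21.6 = 194.4→194, 64 − 6.4 = 57.6→58, 52 − 5.2 = 46.8→47) → #c23a2f
20%: (216 − 43.2 = 172.8→173, 64 − 12.8 = 51.2→51, 52 − 10.4 = 41.6→42) → #ad332a

#c23a2f, #ad332a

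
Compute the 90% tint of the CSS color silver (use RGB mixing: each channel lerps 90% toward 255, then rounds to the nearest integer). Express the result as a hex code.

CSS silver is rgb(192, 192, 192).
Per channel, c → c + 0.9(255 − c):
  R: 192 + 0.9×(255−192) = 192 + 56.7 = 248.7 → 249
  G: 192 + 0.9×(255−192) = 192 + 56.7 = 248.7 → 249
  B: 192 + 56.7 = 248.7 → 249
rgb(249, 249, 249) = #f9f9f9.

#f9f9f9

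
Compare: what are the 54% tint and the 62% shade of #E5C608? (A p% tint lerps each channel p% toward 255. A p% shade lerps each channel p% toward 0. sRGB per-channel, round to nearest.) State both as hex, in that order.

#F3E58D, #574B03

#E5C608 is rgb(229, 198, 8).
54% tint:
  R: 229 + 0.54×(255−229) = 229 + 14.04 = 243.04 → 243
  G: 198 + 30.78 = 228.78 → 229
  B: 8 + 133.38 = 141.38 → 141
  → #F3E58D
62% shade:
  R: 229 − 141.98 = 87.02 → 87
  G: 198 + 0.62×(0−198) = 198 − 122.76 = 75.24 → 75
  B: 8 − 4.96 = 3.04 → 3
  → #574B03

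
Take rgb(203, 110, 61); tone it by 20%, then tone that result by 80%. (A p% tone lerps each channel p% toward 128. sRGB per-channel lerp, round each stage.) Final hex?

#8c7d75

Per channel, c → c + 0.2(128 − c):
  R: 203 + 0.2×(128−203) = 203 − 15 = 188 → 188
  G: 110 + 0.2×(128−110) = 110 + 3.6 = 113.6 → 114
  B: 61 + 13.4 = 74.4 → 74
After the tone: rgb(188, 114, 74) = #bc724a.
Lerp each channel 80% toward 128:
  R: 188 + 0.8×(128−188) = 188 − 48 = 140 → 140
  G: 114 + 11.2 = 125.2 → 125
  B: 74 + 43.2 = 117.2 → 117
rgb(140, 125, 117) = #8c7d75.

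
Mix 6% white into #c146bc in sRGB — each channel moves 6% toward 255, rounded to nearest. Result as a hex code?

#c551c0

#c146bc is rgb(193, 70, 188).
Per channel, c → c + 0.06(255 − c):
  R: 193 + 0.06×(255−193) = 193 + 3.72 = 196.72 → 197
  G: 70 + 0.06×(255−70) = 70 + 11.1 = 81.1 → 81
  B: 188 + 4.02 = 192.02 → 192
rgb(197, 81, 192) = #c551c0.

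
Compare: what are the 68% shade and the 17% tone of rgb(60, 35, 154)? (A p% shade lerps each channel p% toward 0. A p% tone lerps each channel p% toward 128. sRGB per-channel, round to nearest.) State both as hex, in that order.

#130b31, #483396

68% shade:
  R: 60 + 0.68×(0−60) = 60 − 40.8 = 19.2 → 19
  G: 35 + 0.68×(0−35) = 35 − 23.8 = 11.2 → 11
  B: 154 + 0.68×(0−154) = 154 − 104.72 = 49.28 → 49
  → #130b31
17% tone:
  R: 60 + 0.17×(128−60) = 60 + 11.56 = 71.56 → 72
  G: 35 + 0.17×(128−35) = 35 + 15.81 = 50.81 → 51
  B: 154 − 4.42 = 149.58 → 150
  → #483396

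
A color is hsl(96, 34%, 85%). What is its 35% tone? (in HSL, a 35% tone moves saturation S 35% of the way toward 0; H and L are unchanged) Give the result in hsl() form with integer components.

S moves 35% from 34 toward 0: 34 − 11.9 = 22.1 → 22.
H and L are unchanged.

hsl(96, 22%, 85%)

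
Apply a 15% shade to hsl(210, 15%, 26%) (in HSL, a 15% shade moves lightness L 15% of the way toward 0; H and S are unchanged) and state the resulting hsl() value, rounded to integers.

L moves 15% from 26 toward 0: 26 − 3.9 = 22.1 → 22.
H and S are unchanged.

hsl(210, 15%, 22%)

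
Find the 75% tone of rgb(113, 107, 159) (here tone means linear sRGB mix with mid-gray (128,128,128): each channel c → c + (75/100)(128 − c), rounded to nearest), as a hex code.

#7C7B88

Lerp each channel 75% toward 128:
  R: 113 + 0.75×(128−113) = 113 + 11.25 = 124.25 → 124
  G: 107 + 0.75×(128−107) = 107 + 15.75 = 122.75 → 123
  B: 159 − 23.25 = 135.75 → 136
rgb(124, 123, 136) = #7C7B88.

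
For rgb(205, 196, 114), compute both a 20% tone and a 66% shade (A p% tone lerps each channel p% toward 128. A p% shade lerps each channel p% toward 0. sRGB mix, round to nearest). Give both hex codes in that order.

20% tone:
  R: 205 + 0.2×(128−205) = 205 − 15.4 = 189.6 → 190
  G: 196 − 13.6 = 182.4 → 182
  B: 114 + 0.2×(128−114) = 114 + 2.8 = 116.8 → 117
  → #BEB675
66% shade:
  R: 205 − 135.3 = 69.7 → 70
  G: 196 − 129.36 = 66.64 → 67
  B: 114 + 0.66×(0−114) = 114 − 75.24 = 38.76 → 39
  → #464327

#BEB675, #464327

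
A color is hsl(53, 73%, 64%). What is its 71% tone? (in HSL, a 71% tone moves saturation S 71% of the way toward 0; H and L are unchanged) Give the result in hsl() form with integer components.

S moves 71% from 73 toward 0: 73 − 51.83 = 21.17 → 21.
H and L are unchanged.

hsl(53, 21%, 64%)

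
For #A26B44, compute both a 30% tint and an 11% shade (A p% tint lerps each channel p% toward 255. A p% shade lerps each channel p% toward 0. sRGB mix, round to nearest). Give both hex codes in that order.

#A26B44 is rgb(162, 107, 68).
30% tint:
  R: 162 + 0.3×(255−162) = 162 + 27.9 = 189.9 → 190
  G: 107 + 0.3×(255−107) = 107 + 44.4 = 151.4 → 151
  B: 68 + 0.3×(255−68) = 68 + 56.1 = 124.1 → 124
  → #BE977C
11% shade:
  R: 162 + 0.11×(0−162) = 162 − 17.82 = 144.18 → 144
  G: 107 + 0.11×(0−107) = 107 − 11.77 = 95.23 → 95
  B: 68 + 0.11×(0−68) = 68 − 7.48 = 60.52 → 61
  → #905F3D

#BE977C, #905F3D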